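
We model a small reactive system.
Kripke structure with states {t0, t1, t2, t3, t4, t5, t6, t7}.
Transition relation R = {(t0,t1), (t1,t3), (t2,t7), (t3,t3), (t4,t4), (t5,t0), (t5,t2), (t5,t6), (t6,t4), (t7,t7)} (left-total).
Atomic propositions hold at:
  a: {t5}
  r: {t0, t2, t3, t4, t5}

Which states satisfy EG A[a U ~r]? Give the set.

{t7}

Sat(~r) = {t1, t6, t7}
A[a U ~r]: least fixpoint, start Z0 = Sat(~r) = {t1, t6, t7}, add states in Sat(a) with every successor in Z. Already a fixed point.
Sat(A[a U ~r]) = {t1, t6, t7}
EG A[a U ~r]: greatest fixpoint, start Z0 = {t1, t6, t7}, keep only states in Sat with some successor in Z. Z1 = {t7}; fixed.
Sat(EG A[a U ~r]) = {t7}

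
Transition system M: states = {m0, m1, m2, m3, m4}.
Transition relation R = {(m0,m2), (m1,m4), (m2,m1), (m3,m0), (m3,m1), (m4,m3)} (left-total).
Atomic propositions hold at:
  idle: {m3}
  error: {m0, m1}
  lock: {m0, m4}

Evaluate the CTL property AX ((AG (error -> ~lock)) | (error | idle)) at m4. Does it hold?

Yes

Sat(~lock) = {m1, m2, m3}
Sat(error -> ~lock) = {m1, m2, m3, m4}
AG (error -> ~lock): greatest fixpoint, start Z0 = {m1, m2, m3, m4}, keep only states in Sat with every successor in Z. Z1 = {m1, m2, m4}; Z2 = {m1, m2}; Z3 = {m2}; Z4 = ∅; fixed.
Sat(AG (error -> ~lock)) = ∅
Sat(error | idle) = {m0, m1, m3}
Sat((AG (error -> ~lock)) | (error | idle)) = {m0, m1, m3}
Sat(AX ((AG (error -> ~lock)) | (error | idle))) = {s : every successor in {m0, m1, m3}} = {m2, m3, m4}
m4 ∈ Sat(AX ((AG (error -> ~lock)) | (error | idle))) = {m2, m3, m4}, so the formula holds at m4.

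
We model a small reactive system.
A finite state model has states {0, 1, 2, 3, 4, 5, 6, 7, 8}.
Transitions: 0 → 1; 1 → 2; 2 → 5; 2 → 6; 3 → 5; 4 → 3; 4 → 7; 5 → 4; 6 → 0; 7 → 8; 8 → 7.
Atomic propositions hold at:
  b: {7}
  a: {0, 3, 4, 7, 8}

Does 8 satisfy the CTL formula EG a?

Yes

EG a: greatest fixpoint, start Z0 = {0, 3, 4, 7, 8}, keep only states in Sat with some successor in Z. Z1 = {4, 7, 8}; fixed.
Sat(EG a) = {4, 7, 8}
8 ∈ Sat(EG a) = {4, 7, 8}, so the formula holds at 8.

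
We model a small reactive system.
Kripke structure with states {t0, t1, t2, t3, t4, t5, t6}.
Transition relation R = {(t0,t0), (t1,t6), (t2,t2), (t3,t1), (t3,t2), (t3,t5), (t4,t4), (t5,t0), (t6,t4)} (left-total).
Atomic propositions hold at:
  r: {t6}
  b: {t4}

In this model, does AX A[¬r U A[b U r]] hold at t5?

No

Sat(¬r) = {t0, t1, t2, t3, t4, t5}
A[b U r]: least fixpoint, start Z0 = Sat(r) = {t6}, add states in Sat(b) with every successor in Z. Already a fixed point.
Sat(A[b U r]) = {t6}
A[¬r U A[b U r]]: least fixpoint, start Z0 = Sat(A[b U r]) = {t6}, add states in Sat(¬r) with every successor in Z. Z1 = {t1, t6}; fixed.
Sat(A[¬r U A[b U r]]) = {t1, t6}
Sat(AX A[¬r U A[b U r]]) = {s : every successor in {t1, t6}} = {t1}
t5 ∉ Sat(AX A[¬r U A[b U r]]) = {t1}, so the formula does not hold at t5.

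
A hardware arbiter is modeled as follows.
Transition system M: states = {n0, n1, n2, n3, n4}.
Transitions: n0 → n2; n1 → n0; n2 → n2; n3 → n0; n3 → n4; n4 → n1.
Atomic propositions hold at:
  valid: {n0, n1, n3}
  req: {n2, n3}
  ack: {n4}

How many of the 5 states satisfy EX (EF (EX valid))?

2

Sat(EX valid) = {s : some successor in {n0, n1, n3}} = {n1, n3, n4}
EF (EX valid): least fixpoint, start Z0 = {n1, n3, n4}, add states with some successor in Z. Already a fixed point.
Sat(EF (EX valid)) = {n1, n3, n4}
Sat(EX (EF (EX valid))) = {s : some successor in {n1, n3, n4}} = {n3, n4}
|Sat(EX (EF (EX valid)))| = |{n3, n4}| = 2.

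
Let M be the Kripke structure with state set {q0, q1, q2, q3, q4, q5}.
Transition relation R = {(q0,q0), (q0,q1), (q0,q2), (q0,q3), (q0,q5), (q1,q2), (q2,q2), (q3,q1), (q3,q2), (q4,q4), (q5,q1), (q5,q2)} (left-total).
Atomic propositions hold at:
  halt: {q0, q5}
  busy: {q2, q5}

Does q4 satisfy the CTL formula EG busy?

EG busy: greatest fixpoint, start Z0 = {q2, q5}, keep only states in Sat with some successor in Z. Already a fixed point.
Sat(EG busy) = {q2, q5}
q4 ∉ Sat(EG busy) = {q2, q5}, so the formula does not hold at q4.

No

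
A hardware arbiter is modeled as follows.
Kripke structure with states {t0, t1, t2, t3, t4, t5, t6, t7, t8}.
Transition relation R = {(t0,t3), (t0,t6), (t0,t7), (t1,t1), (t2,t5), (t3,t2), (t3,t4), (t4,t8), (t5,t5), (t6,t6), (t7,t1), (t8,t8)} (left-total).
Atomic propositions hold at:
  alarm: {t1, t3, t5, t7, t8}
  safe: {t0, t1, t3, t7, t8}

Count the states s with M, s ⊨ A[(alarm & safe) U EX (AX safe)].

Sat(alarm & safe) = {t1, t3, t7, t8}
Sat(AX safe) = {s : every successor in {t0, t1, t3, t7, t8}} = {t1, t4, t7, t8}
Sat(EX (AX safe)) = {s : some successor in {t1, t4, t7, t8}} = {t0, t1, t3, t4, t7, t8}
A[(alarm & safe) U EX (AX safe)]: least fixpoint, start Z0 = Sat(EX (AX safe)) = {t0, t1, t3, t4, t7, t8}, add states in Sat(alarm & safe) with every successor in Z. Already a fixed point.
Sat(A[(alarm & safe) U EX (AX safe)]) = {t0, t1, t3, t4, t7, t8}
|Sat(A[(alarm & safe) U EX (AX safe)])| = |{t0, t1, t3, t4, t7, t8}| = 6.

6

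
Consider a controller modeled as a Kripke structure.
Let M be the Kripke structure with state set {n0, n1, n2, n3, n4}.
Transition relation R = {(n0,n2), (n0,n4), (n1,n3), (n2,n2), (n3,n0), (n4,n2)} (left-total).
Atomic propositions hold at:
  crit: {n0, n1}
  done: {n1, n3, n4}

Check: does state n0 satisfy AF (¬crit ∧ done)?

No

Sat(¬crit) = {n2, n3, n4}
Sat(¬crit ∧ done) = {n3, n4}
AF (¬crit ∧ done): least fixpoint, start Z0 = {n3, n4}, add states with every successor in Z. Z1 = {n1, n3, n4}; fixed.
Sat(AF (¬crit ∧ done)) = {n1, n3, n4}
n0 ∉ Sat(AF (¬crit ∧ done)) = {n1, n3, n4}, so the formula does not hold at n0.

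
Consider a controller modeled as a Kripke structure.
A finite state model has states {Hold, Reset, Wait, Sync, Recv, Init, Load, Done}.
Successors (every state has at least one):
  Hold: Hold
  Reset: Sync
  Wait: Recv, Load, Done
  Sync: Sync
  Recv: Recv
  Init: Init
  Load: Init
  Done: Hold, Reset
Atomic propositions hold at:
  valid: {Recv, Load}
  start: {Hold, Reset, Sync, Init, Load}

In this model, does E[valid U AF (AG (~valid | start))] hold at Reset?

Sat(~valid) = {Hold, Reset, Wait, Sync, Init, Done}
Sat(~valid | start) = {Hold, Reset, Wait, Sync, Init, Load, Done}
AG (~valid | start): greatest fixpoint, start Z0 = {Hold, Reset, Wait, Sync, Init, Load, Done}, keep only states in Sat with every successor in Z. Z1 = {Hold, Reset, Sync, Init, Load, Done}; fixed.
Sat(AG (~valid | start)) = {Hold, Reset, Sync, Init, Load, Done}
AF (AG (~valid | start)): least fixpoint, start Z0 = {Hold, Reset, Sync, Init, Load, Done}, add states with every successor in Z. Already a fixed point.
Sat(AF (AG (~valid | start))) = {Hold, Reset, Sync, Init, Load, Done}
E[valid U AF (AG (~valid | start))]: least fixpoint, start Z0 = Sat(AF (AG (~valid | start))) = {Hold, Reset, Sync, Init, Load, Done}, add states in Sat(valid) with some successor in Z. Already a fixed point.
Sat(E[valid U AF (AG (~valid | start))]) = {Hold, Reset, Sync, Init, Load, Done}
Reset ∈ Sat(E[valid U AF (AG (~valid | start))]) = {Hold, Reset, Sync, Init, Load, Done}, so the formula holds at Reset.

Yes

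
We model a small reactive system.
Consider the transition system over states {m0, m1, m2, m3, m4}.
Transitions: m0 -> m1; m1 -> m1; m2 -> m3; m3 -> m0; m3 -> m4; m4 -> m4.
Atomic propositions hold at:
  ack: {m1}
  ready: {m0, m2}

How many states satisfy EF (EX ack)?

Sat(EX ack) = {s : some successor in {m1}} = {m0, m1}
EF (EX ack): least fixpoint, start Z0 = {m0, m1}, add states with some successor in Z. Z1 = {m0, m1, m3}; Z2 = {m0, m1, m2, m3}; fixed.
Sat(EF (EX ack)) = {m0, m1, m2, m3}
|Sat(EF (EX ack))| = |{m0, m1, m2, m3}| = 4.

4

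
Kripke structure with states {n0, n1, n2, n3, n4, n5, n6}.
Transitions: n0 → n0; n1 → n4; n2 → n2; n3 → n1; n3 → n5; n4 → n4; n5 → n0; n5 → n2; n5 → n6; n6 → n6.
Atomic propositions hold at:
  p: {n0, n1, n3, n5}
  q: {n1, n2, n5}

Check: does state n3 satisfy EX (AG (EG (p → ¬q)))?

Sat(¬q) = {n0, n3, n4, n6}
Sat(p → ¬q) = {n0, n2, n3, n4, n6}
EG (p → ¬q): greatest fixpoint, start Z0 = {n0, n2, n3, n4, n6}, keep only states in Sat with some successor in Z. Z1 = {n0, n2, n4, n6}; fixed.
Sat(EG (p → ¬q)) = {n0, n2, n4, n6}
AG (EG (p → ¬q)): greatest fixpoint, start Z0 = {n0, n2, n4, n6}, keep only states in Sat with every successor in Z. Already a fixed point.
Sat(AG (EG (p → ¬q))) = {n0, n2, n4, n6}
Sat(EX (AG (EG (p → ¬q)))) = {s : some successor in {n0, n2, n4, n6}} = {n0, n1, n2, n4, n5, n6}
n3 ∉ Sat(EX (AG (EG (p → ¬q)))) = {n0, n1, n2, n4, n5, n6}, so the formula does not hold at n3.

No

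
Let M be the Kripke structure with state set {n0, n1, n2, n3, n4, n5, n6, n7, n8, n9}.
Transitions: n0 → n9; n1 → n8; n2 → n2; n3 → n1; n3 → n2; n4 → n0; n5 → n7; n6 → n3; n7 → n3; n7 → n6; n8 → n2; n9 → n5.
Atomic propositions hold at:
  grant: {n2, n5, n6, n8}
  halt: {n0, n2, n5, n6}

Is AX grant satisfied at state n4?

Sat(AX grant) = {s : every successor in {n2, n5, n6, n8}} = {n1, n2, n8, n9}
n4 ∉ Sat(AX grant) = {n1, n2, n8, n9}, so the formula does not hold at n4.

No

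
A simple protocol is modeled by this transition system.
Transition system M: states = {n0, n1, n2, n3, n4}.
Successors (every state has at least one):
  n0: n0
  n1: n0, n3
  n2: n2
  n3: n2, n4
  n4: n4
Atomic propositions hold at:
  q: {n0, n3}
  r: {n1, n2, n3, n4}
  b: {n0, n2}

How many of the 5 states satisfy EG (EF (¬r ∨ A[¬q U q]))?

Sat(¬r) = {n0}
Sat(¬q) = {n1, n2, n4}
A[¬q U q]: least fixpoint, start Z0 = Sat(q) = {n0, n3}, add states in Sat(¬q) with every successor in Z. Z1 = {n0, n1, n3}; fixed.
Sat(A[¬q U q]) = {n0, n1, n3}
Sat(¬r ∨ A[¬q U q]) = {n0, n1, n3}
EF (¬r ∨ A[¬q U q]): least fixpoint, start Z0 = {n0, n1, n3}, add states with some successor in Z. Already a fixed point.
Sat(EF (¬r ∨ A[¬q U q])) = {n0, n1, n3}
EG (EF (¬r ∨ A[¬q U q])): greatest fixpoint, start Z0 = {n0, n1, n3}, keep only states in Sat with some successor in Z. Z1 = {n0, n1}; fixed.
Sat(EG (EF (¬r ∨ A[¬q U q]))) = {n0, n1}
|Sat(EG (EF (¬r ∨ A[¬q U q])))| = |{n0, n1}| = 2.

2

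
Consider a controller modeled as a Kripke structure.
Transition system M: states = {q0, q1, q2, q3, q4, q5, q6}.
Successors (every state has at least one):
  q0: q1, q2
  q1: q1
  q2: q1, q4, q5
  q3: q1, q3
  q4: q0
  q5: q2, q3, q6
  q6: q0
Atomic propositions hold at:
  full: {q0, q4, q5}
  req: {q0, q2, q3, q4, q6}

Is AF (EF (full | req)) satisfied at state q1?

Sat(full | req) = {q0, q2, q3, q4, q5, q6}
EF (full | req): least fixpoint, start Z0 = {q0, q2, q3, q4, q5, q6}, add states with some successor in Z. Already a fixed point.
Sat(EF (full | req)) = {q0, q2, q3, q4, q5, q6}
AF (EF (full | req)): least fixpoint, start Z0 = {q0, q2, q3, q4, q5, q6}, add states with every successor in Z. Already a fixed point.
Sat(AF (EF (full | req))) = {q0, q2, q3, q4, q5, q6}
q1 ∉ Sat(AF (EF (full | req))) = {q0, q2, q3, q4, q5, q6}, so the formula does not hold at q1.

No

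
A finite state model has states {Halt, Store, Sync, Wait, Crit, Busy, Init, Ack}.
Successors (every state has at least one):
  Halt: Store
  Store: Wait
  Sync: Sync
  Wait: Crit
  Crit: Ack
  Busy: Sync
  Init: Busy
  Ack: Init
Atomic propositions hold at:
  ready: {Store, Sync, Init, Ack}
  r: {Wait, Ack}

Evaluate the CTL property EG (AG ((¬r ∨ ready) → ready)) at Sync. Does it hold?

Yes

Sat(¬r) = {Halt, Store, Sync, Crit, Busy, Init}
Sat(¬r ∨ ready) = {Halt, Store, Sync, Crit, Busy, Init, Ack}
Sat((¬r ∨ ready) → ready) = {Store, Sync, Wait, Init, Ack}
AG ((¬r ∨ ready) → ready): greatest fixpoint, start Z0 = {Store, Sync, Wait, Init, Ack}, keep only states in Sat with every successor in Z. Z1 = {Store, Sync, Ack}; Z2 = {Sync}; fixed.
Sat(AG ((¬r ∨ ready) → ready)) = {Sync}
EG (AG ((¬r ∨ ready) → ready)): greatest fixpoint, start Z0 = {Sync}, keep only states in Sat with some successor in Z. Already a fixed point.
Sat(EG (AG ((¬r ∨ ready) → ready))) = {Sync}
Sync ∈ Sat(EG (AG ((¬r ∨ ready) → ready))) = {Sync}, so the formula holds at Sync.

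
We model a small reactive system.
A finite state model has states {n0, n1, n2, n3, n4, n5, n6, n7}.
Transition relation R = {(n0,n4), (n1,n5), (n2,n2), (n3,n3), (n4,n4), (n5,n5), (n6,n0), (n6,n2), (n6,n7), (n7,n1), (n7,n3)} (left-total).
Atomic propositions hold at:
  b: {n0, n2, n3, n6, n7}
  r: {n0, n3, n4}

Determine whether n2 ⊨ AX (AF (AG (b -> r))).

Sat(b -> r) = {n0, n1, n3, n4, n5}
AG (b -> r): greatest fixpoint, start Z0 = {n0, n1, n3, n4, n5}, keep only states in Sat with every successor in Z. Already a fixed point.
Sat(AG (b -> r)) = {n0, n1, n3, n4, n5}
AF (AG (b -> r)): least fixpoint, start Z0 = {n0, n1, n3, n4, n5}, add states with every successor in Z. Z1 = {n0, n1, n3, n4, n5, n7}; fixed.
Sat(AF (AG (b -> r))) = {n0, n1, n3, n4, n5, n7}
Sat(AX (AF (AG (b -> r)))) = {s : every successor in {n0, n1, n3, n4, n5, n7}} = {n0, n1, n3, n4, n5, n7}
n2 ∉ Sat(AX (AF (AG (b -> r)))) = {n0, n1, n3, n4, n5, n7}, so the formula does not hold at n2.

No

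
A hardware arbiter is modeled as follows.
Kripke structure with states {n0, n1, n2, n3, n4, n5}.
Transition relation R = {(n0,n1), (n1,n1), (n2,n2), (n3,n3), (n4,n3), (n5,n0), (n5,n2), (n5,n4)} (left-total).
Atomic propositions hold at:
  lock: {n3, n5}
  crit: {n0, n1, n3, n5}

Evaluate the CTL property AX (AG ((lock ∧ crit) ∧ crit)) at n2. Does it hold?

Sat(lock ∧ crit) = {n3, n5}
Sat((lock ∧ crit) ∧ crit) = {n3, n5}
AG ((lock ∧ crit) ∧ crit): greatest fixpoint, start Z0 = {n3, n5}, keep only states in Sat with every successor in Z. Z1 = {n3}; fixed.
Sat(AG ((lock ∧ crit) ∧ crit)) = {n3}
Sat(AX (AG ((lock ∧ crit) ∧ crit))) = {s : every successor in {n3}} = {n3, n4}
n2 ∉ Sat(AX (AG ((lock ∧ crit) ∧ crit))) = {n3, n4}, so the formula does not hold at n2.

No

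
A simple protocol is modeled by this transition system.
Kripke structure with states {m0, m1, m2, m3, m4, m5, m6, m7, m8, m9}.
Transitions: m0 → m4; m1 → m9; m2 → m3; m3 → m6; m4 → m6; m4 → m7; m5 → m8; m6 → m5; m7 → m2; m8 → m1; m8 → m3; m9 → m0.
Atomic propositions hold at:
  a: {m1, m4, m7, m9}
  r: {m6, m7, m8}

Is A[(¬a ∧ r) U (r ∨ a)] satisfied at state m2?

Sat(¬a) = {m0, m2, m3, m5, m6, m8}
Sat(¬a ∧ r) = {m6, m8}
Sat(r ∨ a) = {m1, m4, m6, m7, m8, m9}
A[(¬a ∧ r) U (r ∨ a)]: least fixpoint, start Z0 = Sat((r ∨ a)) = {m1, m4, m6, m7, m8, m9}, add states in Sat(¬a ∧ r) with every successor in Z. Already a fixed point.
Sat(A[(¬a ∧ r) U (r ∨ a)]) = {m1, m4, m6, m7, m8, m9}
m2 ∉ Sat(A[(¬a ∧ r) U (r ∨ a)]) = {m1, m4, m6, m7, m8, m9}, so the formula does not hold at m2.

No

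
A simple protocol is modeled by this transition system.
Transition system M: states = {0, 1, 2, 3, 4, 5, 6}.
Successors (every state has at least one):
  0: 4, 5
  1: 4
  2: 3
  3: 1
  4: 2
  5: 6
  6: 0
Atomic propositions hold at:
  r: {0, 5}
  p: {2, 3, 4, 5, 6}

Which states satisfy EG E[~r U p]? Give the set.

{1, 2, 3, 4}

Sat(~r) = {1, 2, 3, 4, 6}
E[~r U p]: least fixpoint, start Z0 = Sat(p) = {2, 3, 4, 5, 6}, add states in Sat(~r) with some successor in Z. Z1 = {1, 2, 3, 4, 5, 6}; fixed.
Sat(E[~r U p]) = {1, 2, 3, 4, 5, 6}
EG E[~r U p]: greatest fixpoint, start Z0 = {1, 2, 3, 4, 5, 6}, keep only states in Sat with some successor in Z. Z1 = {1, 2, 3, 4, 5}; Z2 = {1, 2, 3, 4}; fixed.
Sat(EG E[~r U p]) = {1, 2, 3, 4}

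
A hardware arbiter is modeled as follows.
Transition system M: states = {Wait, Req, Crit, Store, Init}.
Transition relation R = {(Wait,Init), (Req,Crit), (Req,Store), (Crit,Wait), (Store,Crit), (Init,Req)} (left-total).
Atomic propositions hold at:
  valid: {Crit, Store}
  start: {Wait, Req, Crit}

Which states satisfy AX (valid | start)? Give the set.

Sat(valid | start) = {Wait, Req, Crit, Store}
Sat(AX (valid | start)) = {s : every successor in {Wait, Req, Crit, Store}} = {Req, Crit, Store, Init}

{Req, Crit, Store, Init}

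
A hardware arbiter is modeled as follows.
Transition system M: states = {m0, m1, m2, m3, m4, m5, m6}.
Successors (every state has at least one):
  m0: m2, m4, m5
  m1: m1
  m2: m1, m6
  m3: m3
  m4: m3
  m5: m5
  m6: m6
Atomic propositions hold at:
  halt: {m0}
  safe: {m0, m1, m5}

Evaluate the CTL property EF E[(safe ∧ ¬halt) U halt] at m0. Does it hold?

Yes

Sat(¬halt) = {m1, m2, m3, m4, m5, m6}
Sat(safe ∧ ¬halt) = {m1, m5}
E[(safe ∧ ¬halt) U halt]: least fixpoint, start Z0 = Sat(halt) = {m0}, add states in Sat(safe ∧ ¬halt) with some successor in Z. Already a fixed point.
Sat(E[(safe ∧ ¬halt) U halt]) = {m0}
EF E[(safe ∧ ¬halt) U halt]: least fixpoint, start Z0 = {m0}, add states with some successor in Z. Already a fixed point.
Sat(EF E[(safe ∧ ¬halt) U halt]) = {m0}
m0 ∈ Sat(EF E[(safe ∧ ¬halt) U halt]) = {m0}, so the formula holds at m0.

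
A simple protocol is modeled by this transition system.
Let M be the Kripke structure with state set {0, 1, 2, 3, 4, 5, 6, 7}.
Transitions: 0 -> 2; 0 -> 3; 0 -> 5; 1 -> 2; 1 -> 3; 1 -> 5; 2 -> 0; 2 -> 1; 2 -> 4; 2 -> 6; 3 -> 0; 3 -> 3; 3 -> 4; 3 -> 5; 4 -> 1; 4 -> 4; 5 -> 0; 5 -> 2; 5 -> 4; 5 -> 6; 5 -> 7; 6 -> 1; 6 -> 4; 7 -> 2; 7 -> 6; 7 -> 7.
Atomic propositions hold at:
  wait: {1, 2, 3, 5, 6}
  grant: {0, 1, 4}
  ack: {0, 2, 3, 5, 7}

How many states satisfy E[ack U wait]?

E[ack U wait]: least fixpoint, start Z0 = Sat(wait) = {1, 2, 3, 5, 6}, add states in Sat(ack) with some successor in Z. Z1 = {0, 1, 2, 3, 5, 6, 7}; fixed.
Sat(E[ack U wait]) = {0, 1, 2, 3, 5, 6, 7}
|Sat(E[ack U wait])| = |{0, 1, 2, 3, 5, 6, 7}| = 7.

7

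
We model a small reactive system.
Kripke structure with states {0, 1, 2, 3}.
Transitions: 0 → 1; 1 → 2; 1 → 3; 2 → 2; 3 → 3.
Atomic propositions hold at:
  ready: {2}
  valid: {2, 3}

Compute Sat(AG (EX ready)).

Sat(EX ready) = {s : some successor in {2}} = {1, 2}
AG (EX ready): greatest fixpoint, start Z0 = {1, 2}, keep only states in Sat with every successor in Z. Z1 = {2}; fixed.
Sat(AG (EX ready)) = {2}

{2}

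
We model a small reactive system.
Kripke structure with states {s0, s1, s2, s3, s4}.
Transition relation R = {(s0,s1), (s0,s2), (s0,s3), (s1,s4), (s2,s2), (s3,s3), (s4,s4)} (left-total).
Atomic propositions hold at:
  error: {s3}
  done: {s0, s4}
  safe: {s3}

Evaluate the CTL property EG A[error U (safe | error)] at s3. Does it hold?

Yes

Sat(safe | error) = {s3}
A[error U (safe | error)]: least fixpoint, start Z0 = Sat((safe | error)) = {s3}, add states in Sat(error) with every successor in Z. Already a fixed point.
Sat(A[error U (safe | error)]) = {s3}
EG A[error U (safe | error)]: greatest fixpoint, start Z0 = {s3}, keep only states in Sat with some successor in Z. Already a fixed point.
Sat(EG A[error U (safe | error)]) = {s3}
s3 ∈ Sat(EG A[error U (safe | error)]) = {s3}, so the formula holds at s3.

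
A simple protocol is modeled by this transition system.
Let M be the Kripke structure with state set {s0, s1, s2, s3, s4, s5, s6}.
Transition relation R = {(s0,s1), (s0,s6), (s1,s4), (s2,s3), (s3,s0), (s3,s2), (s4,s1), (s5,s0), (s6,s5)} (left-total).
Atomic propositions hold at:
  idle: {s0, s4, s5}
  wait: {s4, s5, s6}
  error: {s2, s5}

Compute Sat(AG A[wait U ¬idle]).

Sat(¬idle) = {s1, s2, s3, s6}
A[wait U ¬idle]: least fixpoint, start Z0 = Sat(¬idle) = {s1, s2, s3, s6}, add states in Sat(wait) with every successor in Z. Z1 = {s1, s2, s3, s4, s6}; fixed.
Sat(A[wait U ¬idle]) = {s1, s2, s3, s4, s6}
AG A[wait U ¬idle]: greatest fixpoint, start Z0 = {s1, s2, s3, s4, s6}, keep only states in Sat with every successor in Z. Z1 = {s1, s2, s4}; Z2 = {s1, s4}; fixed.
Sat(AG A[wait U ¬idle]) = {s1, s4}

{s1, s4}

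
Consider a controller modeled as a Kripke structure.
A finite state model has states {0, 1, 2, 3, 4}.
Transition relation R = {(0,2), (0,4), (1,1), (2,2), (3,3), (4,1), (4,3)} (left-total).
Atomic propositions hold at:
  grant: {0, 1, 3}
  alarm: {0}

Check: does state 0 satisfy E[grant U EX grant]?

Yes

Sat(EX grant) = {s : some successor in {0, 1, 3}} = {1, 3, 4}
E[grant U EX grant]: least fixpoint, start Z0 = Sat(EX grant) = {1, 3, 4}, add states in Sat(grant) with some successor in Z. Z1 = {0, 1, 3, 4}; fixed.
Sat(E[grant U EX grant]) = {0, 1, 3, 4}
0 ∈ Sat(E[grant U EX grant]) = {0, 1, 3, 4}, so the formula holds at 0.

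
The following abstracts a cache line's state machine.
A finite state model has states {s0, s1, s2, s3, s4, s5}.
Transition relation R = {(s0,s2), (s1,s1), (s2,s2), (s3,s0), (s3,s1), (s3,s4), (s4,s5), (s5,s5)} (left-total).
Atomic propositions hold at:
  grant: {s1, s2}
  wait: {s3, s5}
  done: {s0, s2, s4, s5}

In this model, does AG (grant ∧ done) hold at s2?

Sat(grant ∧ done) = {s2}
AG (grant ∧ done): greatest fixpoint, start Z0 = {s2}, keep only states in Sat with every successor in Z. Already a fixed point.
Sat(AG (grant ∧ done)) = {s2}
s2 ∈ Sat(AG (grant ∧ done)) = {s2}, so the formula holds at s2.

Yes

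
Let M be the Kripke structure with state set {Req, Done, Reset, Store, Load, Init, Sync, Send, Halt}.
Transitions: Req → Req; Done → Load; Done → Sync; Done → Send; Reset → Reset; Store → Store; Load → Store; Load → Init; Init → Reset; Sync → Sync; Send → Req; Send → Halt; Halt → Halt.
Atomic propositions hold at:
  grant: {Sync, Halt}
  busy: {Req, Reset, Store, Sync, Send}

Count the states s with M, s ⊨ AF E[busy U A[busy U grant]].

A[busy U grant]: least fixpoint, start Z0 = Sat(grant) = {Sync, Halt}, add states in Sat(busy) with every successor in Z. Already a fixed point.
Sat(A[busy U grant]) = {Sync, Halt}
E[busy U A[busy U grant]]: least fixpoint, start Z0 = Sat(A[busy U grant]) = {Sync, Halt}, add states in Sat(busy) with some successor in Z. Z1 = {Sync, Send, Halt}; fixed.
Sat(E[busy U A[busy U grant]]) = {Sync, Send, Halt}
AF E[busy U A[busy U grant]]: least fixpoint, start Z0 = {Sync, Send, Halt}, add states with every successor in Z. Already a fixed point.
Sat(AF E[busy U A[busy U grant]]) = {Sync, Send, Halt}
|Sat(AF E[busy U A[busy U grant]])| = |{Sync, Send, Halt}| = 3.

3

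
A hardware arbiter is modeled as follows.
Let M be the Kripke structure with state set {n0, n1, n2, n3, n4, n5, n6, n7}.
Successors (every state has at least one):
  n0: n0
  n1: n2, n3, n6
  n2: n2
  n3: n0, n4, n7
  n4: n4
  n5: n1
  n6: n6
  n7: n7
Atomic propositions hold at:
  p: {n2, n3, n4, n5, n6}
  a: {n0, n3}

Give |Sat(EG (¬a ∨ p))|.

7

Sat(¬a) = {n1, n2, n4, n5, n6, n7}
Sat(¬a ∨ p) = {n1, n2, n3, n4, n5, n6, n7}
EG (¬a ∨ p): greatest fixpoint, start Z0 = {n1, n2, n3, n4, n5, n6, n7}, keep only states in Sat with some successor in Z. Already a fixed point.
Sat(EG (¬a ∨ p)) = {n1, n2, n3, n4, n5, n6, n7}
|Sat(EG (¬a ∨ p))| = |{n1, n2, n3, n4, n5, n6, n7}| = 7.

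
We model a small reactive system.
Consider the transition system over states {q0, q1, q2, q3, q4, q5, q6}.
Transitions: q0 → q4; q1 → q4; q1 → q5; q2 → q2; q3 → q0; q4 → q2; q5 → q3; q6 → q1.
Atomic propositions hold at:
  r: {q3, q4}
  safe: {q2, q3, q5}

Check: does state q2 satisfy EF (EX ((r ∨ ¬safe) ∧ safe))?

Sat(¬safe) = {q0, q1, q4, q6}
Sat(r ∨ ¬safe) = {q0, q1, q3, q4, q6}
Sat((r ∨ ¬safe) ∧ safe) = {q3}
Sat(EX ((r ∨ ¬safe) ∧ safe)) = {s : some successor in {q3}} = {q5}
EF (EX ((r ∨ ¬safe) ∧ safe)): least fixpoint, start Z0 = {q5}, add states with some successor in Z. Z1 = {q1, q5}; Z2 = {q1, q5, q6}; fixed.
Sat(EF (EX ((r ∨ ¬safe) ∧ safe))) = {q1, q5, q6}
q2 ∉ Sat(EF (EX ((r ∨ ¬safe) ∧ safe))) = {q1, q5, q6}, so the formula does not hold at q2.

No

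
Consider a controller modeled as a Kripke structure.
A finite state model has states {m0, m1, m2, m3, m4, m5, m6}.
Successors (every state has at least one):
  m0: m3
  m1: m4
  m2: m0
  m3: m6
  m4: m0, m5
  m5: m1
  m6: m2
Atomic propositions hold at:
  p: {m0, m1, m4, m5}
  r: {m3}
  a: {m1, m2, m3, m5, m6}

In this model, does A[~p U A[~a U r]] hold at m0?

Sat(~p) = {m2, m3, m6}
Sat(~a) = {m0, m4}
A[~a U r]: least fixpoint, start Z0 = Sat(r) = {m3}, add states in Sat(~a) with every successor in Z. Z1 = {m0, m3}; fixed.
Sat(A[~a U r]) = {m0, m3}
A[~p U A[~a U r]]: least fixpoint, start Z0 = Sat(A[~a U r]) = {m0, m3}, add states in Sat(~p) with every successor in Z. Z1 = {m0, m2, m3}; Z2 = {m0, m2, m3, m6}; fixed.
Sat(A[~p U A[~a U r]]) = {m0, m2, m3, m6}
m0 ∈ Sat(A[~p U A[~a U r]]) = {m0, m2, m3, m6}, so the formula holds at m0.

Yes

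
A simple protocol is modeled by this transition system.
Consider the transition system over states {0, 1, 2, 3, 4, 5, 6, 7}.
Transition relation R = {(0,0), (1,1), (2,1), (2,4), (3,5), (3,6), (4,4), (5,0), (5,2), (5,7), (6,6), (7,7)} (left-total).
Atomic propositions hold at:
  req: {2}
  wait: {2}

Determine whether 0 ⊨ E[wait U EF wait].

No

EF wait: least fixpoint, start Z0 = {2}, add states with some successor in Z. Z1 = {2, 5}; Z2 = {2, 3, 5}; fixed.
Sat(EF wait) = {2, 3, 5}
E[wait U EF wait]: least fixpoint, start Z0 = Sat(EF wait) = {2, 3, 5}, add states in Sat(wait) with some successor in Z. Already a fixed point.
Sat(E[wait U EF wait]) = {2, 3, 5}
0 ∉ Sat(E[wait U EF wait]) = {2, 3, 5}, so the formula does not hold at 0.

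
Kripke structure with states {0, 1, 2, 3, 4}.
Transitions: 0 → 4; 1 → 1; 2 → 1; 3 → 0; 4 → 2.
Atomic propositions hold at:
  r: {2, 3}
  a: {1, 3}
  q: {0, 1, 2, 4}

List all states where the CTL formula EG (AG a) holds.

{1}

AG a: greatest fixpoint, start Z0 = {1, 3}, keep only states in Sat with every successor in Z. Z1 = {1}; fixed.
Sat(AG a) = {1}
EG (AG a): greatest fixpoint, start Z0 = {1}, keep only states in Sat with some successor in Z. Already a fixed point.
Sat(EG (AG a)) = {1}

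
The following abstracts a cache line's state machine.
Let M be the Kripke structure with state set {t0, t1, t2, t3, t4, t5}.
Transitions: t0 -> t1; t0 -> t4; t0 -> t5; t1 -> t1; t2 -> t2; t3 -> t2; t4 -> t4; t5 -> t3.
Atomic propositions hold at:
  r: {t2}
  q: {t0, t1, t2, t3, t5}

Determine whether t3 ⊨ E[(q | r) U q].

Sat(q | r) = {t0, t1, t2, t3, t5}
E[(q | r) U q]: least fixpoint, start Z0 = Sat(q) = {t0, t1, t2, t3, t5}, add states in Sat(q | r) with some successor in Z. Already a fixed point.
Sat(E[(q | r) U q]) = {t0, t1, t2, t3, t5}
t3 ∈ Sat(E[(q | r) U q]) = {t0, t1, t2, t3, t5}, so the formula holds at t3.

Yes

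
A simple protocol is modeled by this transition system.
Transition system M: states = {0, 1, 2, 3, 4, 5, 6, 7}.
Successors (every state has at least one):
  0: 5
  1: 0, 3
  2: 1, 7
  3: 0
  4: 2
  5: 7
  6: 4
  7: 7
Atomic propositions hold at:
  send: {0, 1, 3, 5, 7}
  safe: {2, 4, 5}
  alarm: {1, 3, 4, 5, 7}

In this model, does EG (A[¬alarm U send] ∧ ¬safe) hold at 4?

Sat(¬alarm) = {0, 2, 6}
A[¬alarm U send]: least fixpoint, start Z0 = Sat(send) = {0, 1, 3, 5, 7}, add states in Sat(¬alarm) with every successor in Z. Z1 = {0, 1, 2, 3, 5, 7}; fixed.
Sat(A[¬alarm U send]) = {0, 1, 2, 3, 5, 7}
Sat(¬safe) = {0, 1, 3, 6, 7}
Sat(A[¬alarm U send] ∧ ¬safe) = {0, 1, 3, 7}
EG (A[¬alarm U send] ∧ ¬safe): greatest fixpoint, start Z0 = {0, 1, 3, 7}, keep only states in Sat with some successor in Z. Z1 = {1, 3, 7}; Z2 = {1, 7}; Z3 = {7}; fixed.
Sat(EG (A[¬alarm U send] ∧ ¬safe)) = {7}
4 ∉ Sat(EG (A[¬alarm U send] ∧ ¬safe)) = {7}, so the formula does not hold at 4.

No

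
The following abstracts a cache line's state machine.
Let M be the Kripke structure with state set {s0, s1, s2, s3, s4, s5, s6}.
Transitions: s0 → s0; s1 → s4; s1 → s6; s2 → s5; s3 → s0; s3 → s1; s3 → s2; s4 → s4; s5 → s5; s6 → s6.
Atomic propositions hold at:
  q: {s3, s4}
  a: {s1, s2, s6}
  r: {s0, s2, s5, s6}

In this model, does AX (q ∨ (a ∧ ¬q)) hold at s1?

Yes

Sat(¬q) = {s0, s1, s2, s5, s6}
Sat(a ∧ ¬q) = {s1, s2, s6}
Sat(q ∨ (a ∧ ¬q)) = {s1, s2, s3, s4, s6}
Sat(AX (q ∨ (a ∧ ¬q))) = {s : every successor in {s1, s2, s3, s4, s6}} = {s1, s4, s6}
s1 ∈ Sat(AX (q ∨ (a ∧ ¬q))) = {s1, s4, s6}, so the formula holds at s1.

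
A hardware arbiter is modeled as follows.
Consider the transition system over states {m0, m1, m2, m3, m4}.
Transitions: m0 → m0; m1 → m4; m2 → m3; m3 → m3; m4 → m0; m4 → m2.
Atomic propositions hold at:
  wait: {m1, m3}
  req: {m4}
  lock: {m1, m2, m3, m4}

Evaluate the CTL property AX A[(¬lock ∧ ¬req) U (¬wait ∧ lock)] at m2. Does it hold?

No

Sat(¬lock) = {m0}
Sat(¬req) = {m0, m1, m2, m3}
Sat(¬lock ∧ ¬req) = {m0}
Sat(¬wait) = {m0, m2, m4}
Sat(¬wait ∧ lock) = {m2, m4}
A[(¬lock ∧ ¬req) U (¬wait ∧ lock)]: least fixpoint, start Z0 = Sat((¬wait ∧ lock)) = {m2, m4}, add states in Sat(¬lock ∧ ¬req) with every successor in Z. Already a fixed point.
Sat(A[(¬lock ∧ ¬req) U (¬wait ∧ lock)]) = {m2, m4}
Sat(AX A[(¬lock ∧ ¬req) U (¬wait ∧ lock)]) = {s : every successor in {m2, m4}} = {m1}
m2 ∉ Sat(AX A[(¬lock ∧ ¬req) U (¬wait ∧ lock)]) = {m1}, so the formula does not hold at m2.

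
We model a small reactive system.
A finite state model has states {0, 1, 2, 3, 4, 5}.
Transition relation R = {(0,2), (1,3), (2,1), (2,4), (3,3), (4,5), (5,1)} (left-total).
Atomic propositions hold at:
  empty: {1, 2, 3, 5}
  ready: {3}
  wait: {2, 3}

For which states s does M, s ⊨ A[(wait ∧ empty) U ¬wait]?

Sat(wait ∧ empty) = {2, 3}
Sat(¬wait) = {0, 1, 4, 5}
A[(wait ∧ empty) U ¬wait]: least fixpoint, start Z0 = Sat(¬wait) = {0, 1, 4, 5}, add states in Sat(wait ∧ empty) with every successor in Z. Z1 = {0, 1, 2, 4, 5}; fixed.
Sat(A[(wait ∧ empty) U ¬wait]) = {0, 1, 2, 4, 5}

{0, 1, 2, 4, 5}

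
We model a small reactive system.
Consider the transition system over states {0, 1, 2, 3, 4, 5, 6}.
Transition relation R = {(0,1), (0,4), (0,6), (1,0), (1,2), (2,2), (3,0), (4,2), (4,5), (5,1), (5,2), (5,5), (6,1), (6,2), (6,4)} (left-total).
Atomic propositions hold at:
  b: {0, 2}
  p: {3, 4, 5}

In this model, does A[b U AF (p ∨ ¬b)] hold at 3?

Yes

Sat(¬b) = {1, 3, 4, 5, 6}
Sat(p ∨ ¬b) = {1, 3, 4, 5, 6}
AF (p ∨ ¬b): least fixpoint, start Z0 = {1, 3, 4, 5, 6}, add states with every successor in Z. Z1 = {0, 1, 3, 4, 5, 6}; fixed.
Sat(AF (p ∨ ¬b)) = {0, 1, 3, 4, 5, 6}
A[b U AF (p ∨ ¬b)]: least fixpoint, start Z0 = Sat(AF (p ∨ ¬b)) = {0, 1, 3, 4, 5, 6}, add states in Sat(b) with every successor in Z. Already a fixed point.
Sat(A[b U AF (p ∨ ¬b)]) = {0, 1, 3, 4, 5, 6}
3 ∈ Sat(A[b U AF (p ∨ ¬b)]) = {0, 1, 3, 4, 5, 6}, so the formula holds at 3.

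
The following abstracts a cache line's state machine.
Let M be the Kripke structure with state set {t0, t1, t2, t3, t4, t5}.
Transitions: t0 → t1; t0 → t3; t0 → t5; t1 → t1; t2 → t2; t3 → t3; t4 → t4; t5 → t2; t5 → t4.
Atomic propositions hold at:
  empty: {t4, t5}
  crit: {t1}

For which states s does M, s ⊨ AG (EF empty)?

{t4}

EF empty: least fixpoint, start Z0 = {t4, t5}, add states with some successor in Z. Z1 = {t0, t4, t5}; fixed.
Sat(EF empty) = {t0, t4, t5}
AG (EF empty): greatest fixpoint, start Z0 = {t0, t4, t5}, keep only states in Sat with every successor in Z. Z1 = {t4}; fixed.
Sat(AG (EF empty)) = {t4}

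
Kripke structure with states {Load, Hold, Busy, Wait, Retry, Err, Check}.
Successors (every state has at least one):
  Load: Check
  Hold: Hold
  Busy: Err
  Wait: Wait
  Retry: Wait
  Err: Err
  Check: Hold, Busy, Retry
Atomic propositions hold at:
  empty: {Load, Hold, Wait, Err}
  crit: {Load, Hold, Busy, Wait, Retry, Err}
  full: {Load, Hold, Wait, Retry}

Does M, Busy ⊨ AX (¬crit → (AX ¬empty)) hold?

Yes

Sat(¬crit) = {Check}
Sat(¬empty) = {Busy, Retry, Check}
Sat(AX ¬empty) = {s : every successor in {Busy, Retry, Check}} = {Load}
Sat(¬crit → (AX ¬empty)) = {Load, Hold, Busy, Wait, Retry, Err}
Sat(AX (¬crit → (AX ¬empty))) = {s : every successor in {Load, Hold, Busy, Wait, Retry, Err}} = {Hold, Busy, Wait, Retry, Err, Check}
Busy ∈ Sat(AX (¬crit → (AX ¬empty))) = {Hold, Busy, Wait, Retry, Err, Check}, so the formula holds at Busy.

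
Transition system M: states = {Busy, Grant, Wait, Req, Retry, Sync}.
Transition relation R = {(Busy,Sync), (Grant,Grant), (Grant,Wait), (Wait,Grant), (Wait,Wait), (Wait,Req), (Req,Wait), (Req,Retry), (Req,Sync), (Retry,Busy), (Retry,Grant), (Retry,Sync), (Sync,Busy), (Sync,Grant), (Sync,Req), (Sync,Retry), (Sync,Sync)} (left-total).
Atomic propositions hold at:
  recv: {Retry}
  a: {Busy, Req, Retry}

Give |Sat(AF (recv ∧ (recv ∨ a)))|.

Sat(recv ∨ a) = {Busy, Req, Retry}
Sat(recv ∧ (recv ∨ a)) = {Retry}
AF (recv ∧ (recv ∨ a)): least fixpoint, start Z0 = {Retry}, add states with every successor in Z. Already a fixed point.
Sat(AF (recv ∧ (recv ∨ a))) = {Retry}
|Sat(AF (recv ∧ (recv ∨ a)))| = |{Retry}| = 1.

1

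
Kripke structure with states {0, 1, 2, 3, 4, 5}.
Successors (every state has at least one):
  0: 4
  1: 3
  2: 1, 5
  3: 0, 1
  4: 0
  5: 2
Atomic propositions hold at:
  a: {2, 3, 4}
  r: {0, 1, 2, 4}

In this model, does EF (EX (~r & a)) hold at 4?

Sat(~r) = {3, 5}
Sat(~r & a) = {3}
Sat(EX (~r & a)) = {s : some successor in {3}} = {1}
EF (EX (~r & a)): least fixpoint, start Z0 = {1}, add states with some successor in Z. Z1 = {1, 2, 3}; Z2 = {1, 2, 3, 5}; fixed.
Sat(EF (EX (~r & a))) = {1, 2, 3, 5}
4 ∉ Sat(EF (EX (~r & a))) = {1, 2, 3, 5}, so the formula does not hold at 4.

No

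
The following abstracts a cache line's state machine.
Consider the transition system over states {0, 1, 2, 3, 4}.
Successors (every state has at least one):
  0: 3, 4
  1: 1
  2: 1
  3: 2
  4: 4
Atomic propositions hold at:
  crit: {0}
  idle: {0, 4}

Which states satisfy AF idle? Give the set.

{0, 4}

AF idle: least fixpoint, start Z0 = {0, 4}, add states with every successor in Z. Already a fixed point.
Sat(AF idle) = {0, 4}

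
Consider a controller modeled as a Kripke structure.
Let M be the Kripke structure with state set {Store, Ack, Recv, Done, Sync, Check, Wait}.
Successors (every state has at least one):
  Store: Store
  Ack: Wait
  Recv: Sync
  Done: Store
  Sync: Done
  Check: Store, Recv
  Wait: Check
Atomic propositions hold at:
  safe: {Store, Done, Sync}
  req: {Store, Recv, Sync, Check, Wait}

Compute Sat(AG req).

{Store}

AG req: greatest fixpoint, start Z0 = {Store, Recv, Sync, Check, Wait}, keep only states in Sat with every successor in Z. Z1 = {Store, Recv, Check, Wait}; Z2 = {Store, Check, Wait}; Z3 = {Store, Wait}; Z4 = {Store}; fixed.
Sat(AG req) = {Store}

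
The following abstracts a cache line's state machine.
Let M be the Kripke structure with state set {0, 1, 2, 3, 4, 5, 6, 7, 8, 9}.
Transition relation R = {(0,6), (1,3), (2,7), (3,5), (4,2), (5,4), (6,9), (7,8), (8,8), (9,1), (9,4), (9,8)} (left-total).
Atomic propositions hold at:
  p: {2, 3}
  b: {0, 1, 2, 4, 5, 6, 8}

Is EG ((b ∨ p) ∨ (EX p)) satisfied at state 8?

Sat(b ∨ p) = {0, 1, 2, 3, 4, 5, 6, 8}
Sat(EX p) = {s : some successor in {2, 3}} = {1, 4}
Sat((b ∨ p) ∨ (EX p)) = {0, 1, 2, 3, 4, 5, 6, 8}
EG ((b ∨ p) ∨ (EX p)): greatest fixpoint, start Z0 = {0, 1, 2, 3, 4, 5, 6, 8}, keep only states in Sat with some successor in Z. Z1 = {0, 1, 3, 4, 5, 8}; Z2 = {1, 3, 5, 8}; Z3 = {1, 3, 8}; Z4 = {1, 8}; Z5 = {8}; fixed.
Sat(EG ((b ∨ p) ∨ (EX p))) = {8}
8 ∈ Sat(EG ((b ∨ p) ∨ (EX p))) = {8}, so the formula holds at 8.

Yes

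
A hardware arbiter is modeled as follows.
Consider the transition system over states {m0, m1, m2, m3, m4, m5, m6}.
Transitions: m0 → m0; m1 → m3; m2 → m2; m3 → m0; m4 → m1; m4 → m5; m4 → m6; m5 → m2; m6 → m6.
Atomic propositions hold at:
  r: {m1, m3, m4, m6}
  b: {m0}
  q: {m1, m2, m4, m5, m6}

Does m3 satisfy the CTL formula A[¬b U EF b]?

Yes

Sat(¬b) = {m1, m2, m3, m4, m5, m6}
EF b: least fixpoint, start Z0 = {m0}, add states with some successor in Z. Z1 = {m0, m3}; Z2 = {m0, m1, m3}; Z3 = {m0, m1, m3, m4}; fixed.
Sat(EF b) = {m0, m1, m3, m4}
A[¬b U EF b]: least fixpoint, start Z0 = Sat(EF b) = {m0, m1, m3, m4}, add states in Sat(¬b) with every successor in Z. Already a fixed point.
Sat(A[¬b U EF b]) = {m0, m1, m3, m4}
m3 ∈ Sat(A[¬b U EF b]) = {m0, m1, m3, m4}, so the formula holds at m3.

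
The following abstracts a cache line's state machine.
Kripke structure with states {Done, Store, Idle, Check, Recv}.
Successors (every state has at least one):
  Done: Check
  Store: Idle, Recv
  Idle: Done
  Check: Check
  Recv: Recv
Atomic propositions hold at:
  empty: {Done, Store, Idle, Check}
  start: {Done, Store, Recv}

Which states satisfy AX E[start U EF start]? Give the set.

EF start: least fixpoint, start Z0 = {Done, Store, Recv}, add states with some successor in Z. Z1 = {Done, Store, Idle, Recv}; fixed.
Sat(EF start) = {Done, Store, Idle, Recv}
E[start U EF start]: least fixpoint, start Z0 = Sat(EF start) = {Done, Store, Idle, Recv}, add states in Sat(start) with some successor in Z. Already a fixed point.
Sat(E[start U EF start]) = {Done, Store, Idle, Recv}
Sat(AX E[start U EF start]) = {s : every successor in {Done, Store, Idle, Recv}} = {Store, Idle, Recv}

{Store, Idle, Recv}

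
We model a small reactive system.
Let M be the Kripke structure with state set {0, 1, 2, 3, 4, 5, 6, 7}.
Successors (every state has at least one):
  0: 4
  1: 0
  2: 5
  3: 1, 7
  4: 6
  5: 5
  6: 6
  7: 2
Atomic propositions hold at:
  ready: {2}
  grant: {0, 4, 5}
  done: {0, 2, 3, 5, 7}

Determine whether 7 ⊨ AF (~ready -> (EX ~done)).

Yes

Sat(~ready) = {0, 1, 3, 4, 5, 6, 7}
Sat(~done) = {1, 4, 6}
Sat(EX ~done) = {s : some successor in {1, 4, 6}} = {0, 3, 4, 6}
Sat(~ready -> (EX ~done)) = {0, 2, 3, 4, 6}
AF (~ready -> (EX ~done)): least fixpoint, start Z0 = {0, 2, 3, 4, 6}, add states with every successor in Z. Z1 = {0, 1, 2, 3, 4, 6, 7}; fixed.
Sat(AF (~ready -> (EX ~done))) = {0, 1, 2, 3, 4, 6, 7}
7 ∈ Sat(AF (~ready -> (EX ~done))) = {0, 1, 2, 3, 4, 6, 7}, so the formula holds at 7.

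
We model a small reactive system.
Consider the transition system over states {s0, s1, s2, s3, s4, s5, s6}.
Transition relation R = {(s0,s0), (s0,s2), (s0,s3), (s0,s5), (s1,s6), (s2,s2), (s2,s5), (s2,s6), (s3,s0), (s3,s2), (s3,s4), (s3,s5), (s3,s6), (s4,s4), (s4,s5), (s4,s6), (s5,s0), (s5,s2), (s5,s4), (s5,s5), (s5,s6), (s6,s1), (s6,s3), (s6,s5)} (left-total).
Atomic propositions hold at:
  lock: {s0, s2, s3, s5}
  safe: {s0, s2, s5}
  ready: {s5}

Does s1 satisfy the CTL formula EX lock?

Sat(EX lock) = {s : some successor in {s0, s2, s3, s5}} = {s0, s2, s3, s4, s5, s6}
s1 ∉ Sat(EX lock) = {s0, s2, s3, s4, s5, s6}, so the formula does not hold at s1.

No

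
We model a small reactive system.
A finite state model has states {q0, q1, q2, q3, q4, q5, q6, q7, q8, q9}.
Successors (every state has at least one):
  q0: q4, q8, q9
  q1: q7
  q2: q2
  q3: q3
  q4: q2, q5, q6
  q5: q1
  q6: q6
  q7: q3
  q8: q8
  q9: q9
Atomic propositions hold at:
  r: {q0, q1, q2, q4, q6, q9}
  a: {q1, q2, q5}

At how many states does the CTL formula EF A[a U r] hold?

7

A[a U r]: least fixpoint, start Z0 = Sat(r) = {q0, q1, q2, q4, q6, q9}, add states in Sat(a) with every successor in Z. Z1 = {q0, q1, q2, q4, q5, q6, q9}; fixed.
Sat(A[a U r]) = {q0, q1, q2, q4, q5, q6, q9}
EF A[a U r]: least fixpoint, start Z0 = {q0, q1, q2, q4, q5, q6, q9}, add states with some successor in Z. Already a fixed point.
Sat(EF A[a U r]) = {q0, q1, q2, q4, q5, q6, q9}
|Sat(EF A[a U r])| = |{q0, q1, q2, q4, q5, q6, q9}| = 7.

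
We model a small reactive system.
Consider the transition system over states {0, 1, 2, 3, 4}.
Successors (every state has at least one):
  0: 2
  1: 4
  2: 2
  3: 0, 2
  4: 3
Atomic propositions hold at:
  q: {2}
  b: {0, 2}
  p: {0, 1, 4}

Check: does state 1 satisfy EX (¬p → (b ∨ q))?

Yes

Sat(¬p) = {2, 3}
Sat(b ∨ q) = {0, 2}
Sat(¬p → (b ∨ q)) = {0, 1, 2, 4}
Sat(EX (¬p → (b ∨ q))) = {s : some successor in {0, 1, 2, 4}} = {0, 1, 2, 3}
1 ∈ Sat(EX (¬p → (b ∨ q))) = {0, 1, 2, 3}, so the formula holds at 1.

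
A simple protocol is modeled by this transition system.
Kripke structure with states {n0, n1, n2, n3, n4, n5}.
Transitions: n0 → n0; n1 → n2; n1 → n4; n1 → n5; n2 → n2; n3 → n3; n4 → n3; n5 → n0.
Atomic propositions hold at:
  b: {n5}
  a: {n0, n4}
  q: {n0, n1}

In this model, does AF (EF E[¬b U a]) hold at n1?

Yes

Sat(¬b) = {n0, n1, n2, n3, n4}
E[¬b U a]: least fixpoint, start Z0 = Sat(a) = {n0, n4}, add states in Sat(¬b) with some successor in Z. Z1 = {n0, n1, n4}; fixed.
Sat(E[¬b U a]) = {n0, n1, n4}
EF E[¬b U a]: least fixpoint, start Z0 = {n0, n1, n4}, add states with some successor in Z. Z1 = {n0, n1, n4, n5}; fixed.
Sat(EF E[¬b U a]) = {n0, n1, n4, n5}
AF (EF E[¬b U a]): least fixpoint, start Z0 = {n0, n1, n4, n5}, add states with every successor in Z. Already a fixed point.
Sat(AF (EF E[¬b U a])) = {n0, n1, n4, n5}
n1 ∈ Sat(AF (EF E[¬b U a])) = {n0, n1, n4, n5}, so the formula holds at n1.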